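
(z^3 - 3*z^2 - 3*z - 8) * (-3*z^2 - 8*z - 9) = -3*z^5 + z^4 + 24*z^3 + 75*z^2 + 91*z + 72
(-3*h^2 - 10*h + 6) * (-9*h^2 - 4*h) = 27*h^4 + 102*h^3 - 14*h^2 - 24*h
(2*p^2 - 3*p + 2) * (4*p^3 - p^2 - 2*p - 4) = 8*p^5 - 14*p^4 + 7*p^3 - 4*p^2 + 8*p - 8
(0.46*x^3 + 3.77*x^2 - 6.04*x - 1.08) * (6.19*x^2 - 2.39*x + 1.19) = 2.8474*x^5 + 22.2369*x^4 - 45.8505*x^3 + 12.2367*x^2 - 4.6064*x - 1.2852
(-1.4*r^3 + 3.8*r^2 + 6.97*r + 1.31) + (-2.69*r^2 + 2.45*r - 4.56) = -1.4*r^3 + 1.11*r^2 + 9.42*r - 3.25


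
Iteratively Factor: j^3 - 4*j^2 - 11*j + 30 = (j + 3)*(j^2 - 7*j + 10) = (j - 2)*(j + 3)*(j - 5)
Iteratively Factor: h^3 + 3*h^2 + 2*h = (h + 2)*(h^2 + h) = h*(h + 2)*(h + 1)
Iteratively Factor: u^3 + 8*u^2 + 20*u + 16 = (u + 4)*(u^2 + 4*u + 4) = (u + 2)*(u + 4)*(u + 2)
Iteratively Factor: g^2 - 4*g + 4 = (g - 2)*(g - 2)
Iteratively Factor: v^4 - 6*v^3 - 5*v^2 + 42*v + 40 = (v + 1)*(v^3 - 7*v^2 + 2*v + 40) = (v - 5)*(v + 1)*(v^2 - 2*v - 8) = (v - 5)*(v + 1)*(v + 2)*(v - 4)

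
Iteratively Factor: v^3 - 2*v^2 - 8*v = (v + 2)*(v^2 - 4*v) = v*(v + 2)*(v - 4)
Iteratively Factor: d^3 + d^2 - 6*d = (d)*(d^2 + d - 6) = d*(d - 2)*(d + 3)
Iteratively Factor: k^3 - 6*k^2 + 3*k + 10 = (k - 2)*(k^2 - 4*k - 5) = (k - 2)*(k + 1)*(k - 5)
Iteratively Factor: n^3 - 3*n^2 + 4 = (n + 1)*(n^2 - 4*n + 4) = (n - 2)*(n + 1)*(n - 2)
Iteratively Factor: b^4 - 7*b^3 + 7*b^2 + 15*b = (b - 5)*(b^3 - 2*b^2 - 3*b) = (b - 5)*(b - 3)*(b^2 + b) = (b - 5)*(b - 3)*(b + 1)*(b)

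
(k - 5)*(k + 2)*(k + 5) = k^3 + 2*k^2 - 25*k - 50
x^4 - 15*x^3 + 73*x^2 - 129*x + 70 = (x - 7)*(x - 5)*(x - 2)*(x - 1)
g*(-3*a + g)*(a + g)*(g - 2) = -3*a^2*g^2 + 6*a^2*g - 2*a*g^3 + 4*a*g^2 + g^4 - 2*g^3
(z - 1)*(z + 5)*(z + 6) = z^3 + 10*z^2 + 19*z - 30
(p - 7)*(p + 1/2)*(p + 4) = p^3 - 5*p^2/2 - 59*p/2 - 14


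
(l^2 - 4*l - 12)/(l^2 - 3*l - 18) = (l + 2)/(l + 3)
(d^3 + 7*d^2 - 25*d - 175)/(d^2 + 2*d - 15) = (d^2 + 2*d - 35)/(d - 3)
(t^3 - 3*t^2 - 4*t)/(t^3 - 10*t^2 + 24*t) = (t + 1)/(t - 6)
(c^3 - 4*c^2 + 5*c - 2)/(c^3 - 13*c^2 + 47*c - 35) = (c^2 - 3*c + 2)/(c^2 - 12*c + 35)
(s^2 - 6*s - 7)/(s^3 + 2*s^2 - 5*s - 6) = (s - 7)/(s^2 + s - 6)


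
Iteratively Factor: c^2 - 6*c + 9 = (c - 3)*(c - 3)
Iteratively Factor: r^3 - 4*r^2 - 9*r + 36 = (r - 4)*(r^2 - 9) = (r - 4)*(r + 3)*(r - 3)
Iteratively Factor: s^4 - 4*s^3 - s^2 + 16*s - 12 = (s + 2)*(s^3 - 6*s^2 + 11*s - 6) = (s - 2)*(s + 2)*(s^2 - 4*s + 3) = (s - 3)*(s - 2)*(s + 2)*(s - 1)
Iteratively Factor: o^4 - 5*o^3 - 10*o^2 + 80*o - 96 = (o + 4)*(o^3 - 9*o^2 + 26*o - 24) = (o - 2)*(o + 4)*(o^2 - 7*o + 12) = (o - 4)*(o - 2)*(o + 4)*(o - 3)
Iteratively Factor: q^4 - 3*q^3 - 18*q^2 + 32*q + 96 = (q + 2)*(q^3 - 5*q^2 - 8*q + 48) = (q - 4)*(q + 2)*(q^2 - q - 12) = (q - 4)^2*(q + 2)*(q + 3)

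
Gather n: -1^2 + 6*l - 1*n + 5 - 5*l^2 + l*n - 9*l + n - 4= -5*l^2 + l*n - 3*l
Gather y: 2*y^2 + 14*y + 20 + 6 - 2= 2*y^2 + 14*y + 24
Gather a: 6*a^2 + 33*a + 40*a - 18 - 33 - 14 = 6*a^2 + 73*a - 65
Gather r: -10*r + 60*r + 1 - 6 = 50*r - 5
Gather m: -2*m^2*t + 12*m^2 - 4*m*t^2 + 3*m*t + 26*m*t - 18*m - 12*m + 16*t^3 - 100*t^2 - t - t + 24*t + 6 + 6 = m^2*(12 - 2*t) + m*(-4*t^2 + 29*t - 30) + 16*t^3 - 100*t^2 + 22*t + 12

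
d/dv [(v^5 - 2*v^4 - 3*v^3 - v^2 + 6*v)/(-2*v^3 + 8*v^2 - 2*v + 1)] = (-4*v^7 + 28*v^6 - 40*v^5 - 9*v^4 + 28*v^3 - 55*v^2 - 2*v + 6)/(4*v^6 - 32*v^5 + 72*v^4 - 36*v^3 + 20*v^2 - 4*v + 1)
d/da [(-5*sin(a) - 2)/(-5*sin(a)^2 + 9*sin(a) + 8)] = (-20*sin(a) + 25*cos(a)^2 - 47)*cos(a)/(5*sin(a)^2 - 9*sin(a) - 8)^2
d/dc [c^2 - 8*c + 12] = 2*c - 8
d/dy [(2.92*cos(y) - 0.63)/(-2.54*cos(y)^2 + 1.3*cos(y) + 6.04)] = (-7.4168*cos(y)^2 + 3.2004*cos(y) - 18.4558)*sin(y)/(6.4516*cos(y)^4 - 6.604*cos(y)^3 - 28.9932*cos(y)^2 + 15.704*cos(y) + 36.4816)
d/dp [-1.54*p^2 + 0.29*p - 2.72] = 0.29 - 3.08*p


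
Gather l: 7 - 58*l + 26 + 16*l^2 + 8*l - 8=16*l^2 - 50*l + 25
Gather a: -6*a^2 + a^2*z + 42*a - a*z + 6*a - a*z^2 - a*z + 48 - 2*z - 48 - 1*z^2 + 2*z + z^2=a^2*(z - 6) + a*(-z^2 - 2*z + 48)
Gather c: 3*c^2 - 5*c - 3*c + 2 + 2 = 3*c^2 - 8*c + 4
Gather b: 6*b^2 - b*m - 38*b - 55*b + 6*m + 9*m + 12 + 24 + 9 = 6*b^2 + b*(-m - 93) + 15*m + 45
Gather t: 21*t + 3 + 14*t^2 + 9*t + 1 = 14*t^2 + 30*t + 4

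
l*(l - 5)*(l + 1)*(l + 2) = l^4 - 2*l^3 - 13*l^2 - 10*l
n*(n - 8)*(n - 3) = n^3 - 11*n^2 + 24*n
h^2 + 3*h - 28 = (h - 4)*(h + 7)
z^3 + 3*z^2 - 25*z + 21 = (z - 3)*(z - 1)*(z + 7)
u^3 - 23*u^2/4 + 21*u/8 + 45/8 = (u - 5)*(u - 3/2)*(u + 3/4)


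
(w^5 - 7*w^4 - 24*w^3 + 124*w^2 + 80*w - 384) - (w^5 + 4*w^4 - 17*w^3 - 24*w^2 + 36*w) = -11*w^4 - 7*w^3 + 148*w^2 + 44*w - 384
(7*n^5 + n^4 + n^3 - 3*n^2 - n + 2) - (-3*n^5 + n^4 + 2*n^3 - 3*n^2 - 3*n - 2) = 10*n^5 - n^3 + 2*n + 4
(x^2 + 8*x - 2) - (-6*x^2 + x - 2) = 7*x^2 + 7*x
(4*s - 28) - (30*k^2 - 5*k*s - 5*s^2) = -30*k^2 + 5*k*s + 5*s^2 + 4*s - 28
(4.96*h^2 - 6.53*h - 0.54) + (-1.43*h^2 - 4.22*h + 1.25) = 3.53*h^2 - 10.75*h + 0.71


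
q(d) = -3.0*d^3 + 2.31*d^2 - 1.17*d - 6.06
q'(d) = -9.0*d^2 + 4.62*d - 1.17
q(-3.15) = 114.31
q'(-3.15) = -105.03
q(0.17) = -6.21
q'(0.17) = -0.64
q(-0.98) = 0.13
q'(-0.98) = -14.34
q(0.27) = -6.27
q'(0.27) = -0.58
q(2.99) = -69.10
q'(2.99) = -67.82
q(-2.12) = 35.39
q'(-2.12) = -51.41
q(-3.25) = 125.13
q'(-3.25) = -111.25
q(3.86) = -148.70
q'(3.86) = -117.43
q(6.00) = -577.92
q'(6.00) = -297.45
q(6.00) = -577.92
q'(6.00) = -297.45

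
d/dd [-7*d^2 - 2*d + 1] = -14*d - 2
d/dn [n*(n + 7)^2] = (n + 7)*(3*n + 7)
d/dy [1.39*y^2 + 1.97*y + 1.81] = 2.78*y + 1.97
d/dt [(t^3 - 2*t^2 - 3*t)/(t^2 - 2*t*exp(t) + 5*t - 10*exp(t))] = (-t*(-t^2 + 2*t + 3)*(2*t*exp(t) - 2*t + 12*exp(t) - 5) + (3*t^2 - 4*t - 3)*(t^2 - 2*t*exp(t) + 5*t - 10*exp(t)))/(t^2 - 2*t*exp(t) + 5*t - 10*exp(t))^2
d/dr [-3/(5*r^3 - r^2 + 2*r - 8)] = 3*(15*r^2 - 2*r + 2)/(5*r^3 - r^2 + 2*r - 8)^2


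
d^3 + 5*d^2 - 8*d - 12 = (d - 2)*(d + 1)*(d + 6)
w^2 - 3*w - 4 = (w - 4)*(w + 1)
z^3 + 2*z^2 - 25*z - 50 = (z - 5)*(z + 2)*(z + 5)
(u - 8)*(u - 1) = u^2 - 9*u + 8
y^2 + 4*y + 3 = (y + 1)*(y + 3)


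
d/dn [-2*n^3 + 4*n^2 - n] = -6*n^2 + 8*n - 1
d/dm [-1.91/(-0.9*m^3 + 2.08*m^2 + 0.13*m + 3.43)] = (-5.157*m^2 + 7.9456*m + 0.2483)/(-0.9*m^3 + 2.08*m^2 + 0.13*m + 3.43)^2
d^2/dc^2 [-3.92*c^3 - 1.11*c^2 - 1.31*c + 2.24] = -23.52*c - 2.22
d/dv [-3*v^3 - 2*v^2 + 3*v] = -9*v^2 - 4*v + 3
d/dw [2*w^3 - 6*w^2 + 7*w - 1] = 6*w^2 - 12*w + 7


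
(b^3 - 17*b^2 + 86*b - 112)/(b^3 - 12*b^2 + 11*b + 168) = (b - 2)/(b + 3)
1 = 1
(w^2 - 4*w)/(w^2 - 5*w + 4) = w/(w - 1)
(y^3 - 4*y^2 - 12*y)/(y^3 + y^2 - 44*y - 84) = y*(y - 6)/(y^2 - y - 42)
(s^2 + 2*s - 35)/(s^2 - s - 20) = (s + 7)/(s + 4)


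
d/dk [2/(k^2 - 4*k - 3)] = 4*(2 - k)/(-k^2 + 4*k + 3)^2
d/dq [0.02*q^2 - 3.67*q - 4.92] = 0.04*q - 3.67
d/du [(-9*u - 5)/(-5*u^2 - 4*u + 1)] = (-45*u^2 - 50*u - 29)/(25*u^4 + 40*u^3 + 6*u^2 - 8*u + 1)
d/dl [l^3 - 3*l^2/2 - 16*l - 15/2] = 3*l^2 - 3*l - 16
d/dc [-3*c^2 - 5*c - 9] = -6*c - 5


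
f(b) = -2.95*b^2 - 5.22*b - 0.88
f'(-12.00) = 65.58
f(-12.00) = -363.04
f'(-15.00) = 83.28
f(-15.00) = -586.33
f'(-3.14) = 13.31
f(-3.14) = -13.58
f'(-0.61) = -1.62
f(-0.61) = 1.21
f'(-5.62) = 27.94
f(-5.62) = -64.72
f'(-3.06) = 12.83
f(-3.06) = -12.53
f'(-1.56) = 3.98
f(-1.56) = 0.08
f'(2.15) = -17.90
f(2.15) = -25.74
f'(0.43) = -7.76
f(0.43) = -3.67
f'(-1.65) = 4.52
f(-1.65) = -0.30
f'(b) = -5.9*b - 5.22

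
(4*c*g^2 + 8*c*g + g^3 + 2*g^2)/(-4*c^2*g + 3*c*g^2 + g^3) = (-g - 2)/(c - g)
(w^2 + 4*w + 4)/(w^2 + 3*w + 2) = (w + 2)/(w + 1)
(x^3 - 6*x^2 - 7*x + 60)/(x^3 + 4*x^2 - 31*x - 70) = (x^2 - x - 12)/(x^2 + 9*x + 14)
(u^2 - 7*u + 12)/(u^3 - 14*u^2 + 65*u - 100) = (u - 3)/(u^2 - 10*u + 25)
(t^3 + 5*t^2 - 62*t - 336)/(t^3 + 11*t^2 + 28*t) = (t^2 - 2*t - 48)/(t*(t + 4))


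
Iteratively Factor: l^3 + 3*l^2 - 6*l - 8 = (l + 4)*(l^2 - l - 2) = (l - 2)*(l + 4)*(l + 1)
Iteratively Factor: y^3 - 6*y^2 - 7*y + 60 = (y - 5)*(y^2 - y - 12) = (y - 5)*(y - 4)*(y + 3)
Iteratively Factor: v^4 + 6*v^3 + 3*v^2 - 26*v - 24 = (v + 3)*(v^3 + 3*v^2 - 6*v - 8) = (v - 2)*(v + 3)*(v^2 + 5*v + 4) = (v - 2)*(v + 1)*(v + 3)*(v + 4)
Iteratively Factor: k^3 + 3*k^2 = (k)*(k^2 + 3*k) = k*(k + 3)*(k)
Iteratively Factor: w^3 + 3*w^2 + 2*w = (w + 1)*(w^2 + 2*w) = (w + 1)*(w + 2)*(w)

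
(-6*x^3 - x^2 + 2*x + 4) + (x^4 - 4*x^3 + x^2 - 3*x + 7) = x^4 - 10*x^3 - x + 11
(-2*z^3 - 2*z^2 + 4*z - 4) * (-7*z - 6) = 14*z^4 + 26*z^3 - 16*z^2 + 4*z + 24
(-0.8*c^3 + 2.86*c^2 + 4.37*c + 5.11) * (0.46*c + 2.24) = -0.368*c^4 - 0.4764*c^3 + 8.4166*c^2 + 12.1394*c + 11.4464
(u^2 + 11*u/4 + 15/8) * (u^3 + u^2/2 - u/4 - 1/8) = u^5 + 13*u^4/4 + 3*u^3 + u^2/8 - 13*u/16 - 15/64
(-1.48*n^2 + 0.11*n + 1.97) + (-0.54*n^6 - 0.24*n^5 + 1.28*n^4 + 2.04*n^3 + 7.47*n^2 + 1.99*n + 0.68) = -0.54*n^6 - 0.24*n^5 + 1.28*n^4 + 2.04*n^3 + 5.99*n^2 + 2.1*n + 2.65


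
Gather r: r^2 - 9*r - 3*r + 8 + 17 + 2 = r^2 - 12*r + 27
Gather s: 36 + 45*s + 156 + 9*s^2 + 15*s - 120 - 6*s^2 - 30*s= 3*s^2 + 30*s + 72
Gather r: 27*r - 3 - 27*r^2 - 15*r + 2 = -27*r^2 + 12*r - 1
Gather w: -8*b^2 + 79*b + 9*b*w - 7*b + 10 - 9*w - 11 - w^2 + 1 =-8*b^2 + 72*b - w^2 + w*(9*b - 9)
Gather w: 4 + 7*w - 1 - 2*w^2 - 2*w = -2*w^2 + 5*w + 3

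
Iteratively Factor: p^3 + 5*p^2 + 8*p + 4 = (p + 2)*(p^2 + 3*p + 2) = (p + 1)*(p + 2)*(p + 2)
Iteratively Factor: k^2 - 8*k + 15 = (k - 5)*(k - 3)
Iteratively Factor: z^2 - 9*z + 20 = (z - 4)*(z - 5)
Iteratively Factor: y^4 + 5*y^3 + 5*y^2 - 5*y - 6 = (y + 3)*(y^3 + 2*y^2 - y - 2) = (y + 1)*(y + 3)*(y^2 + y - 2) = (y + 1)*(y + 2)*(y + 3)*(y - 1)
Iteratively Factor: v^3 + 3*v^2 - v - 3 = (v - 1)*(v^2 + 4*v + 3) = (v - 1)*(v + 3)*(v + 1)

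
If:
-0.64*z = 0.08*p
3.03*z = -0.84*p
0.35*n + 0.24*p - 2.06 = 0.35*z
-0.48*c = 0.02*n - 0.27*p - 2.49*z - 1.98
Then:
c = 3.88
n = 5.89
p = 0.00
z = 0.00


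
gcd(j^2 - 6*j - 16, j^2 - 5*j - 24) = j - 8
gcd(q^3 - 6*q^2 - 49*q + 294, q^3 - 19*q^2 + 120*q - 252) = q^2 - 13*q + 42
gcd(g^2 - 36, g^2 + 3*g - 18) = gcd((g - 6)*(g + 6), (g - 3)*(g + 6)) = g + 6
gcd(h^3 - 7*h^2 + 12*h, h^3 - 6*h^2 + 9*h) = h^2 - 3*h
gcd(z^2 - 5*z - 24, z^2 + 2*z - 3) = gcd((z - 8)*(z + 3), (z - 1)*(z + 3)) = z + 3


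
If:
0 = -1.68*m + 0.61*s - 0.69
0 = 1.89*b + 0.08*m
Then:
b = 0.017384731670446 - 0.0153691106072058*s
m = 0.363095238095238*s - 0.410714285714286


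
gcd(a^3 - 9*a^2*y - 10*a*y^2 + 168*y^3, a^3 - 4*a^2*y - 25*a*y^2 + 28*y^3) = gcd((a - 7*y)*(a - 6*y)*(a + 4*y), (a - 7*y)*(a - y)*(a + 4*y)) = -a^2 + 3*a*y + 28*y^2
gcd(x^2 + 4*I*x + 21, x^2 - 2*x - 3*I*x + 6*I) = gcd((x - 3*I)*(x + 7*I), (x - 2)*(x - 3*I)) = x - 3*I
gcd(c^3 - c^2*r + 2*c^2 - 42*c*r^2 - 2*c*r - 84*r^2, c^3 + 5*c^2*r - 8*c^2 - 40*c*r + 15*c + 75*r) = 1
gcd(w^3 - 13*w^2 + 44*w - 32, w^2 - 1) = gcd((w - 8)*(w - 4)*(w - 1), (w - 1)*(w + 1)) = w - 1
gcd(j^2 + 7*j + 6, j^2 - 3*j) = 1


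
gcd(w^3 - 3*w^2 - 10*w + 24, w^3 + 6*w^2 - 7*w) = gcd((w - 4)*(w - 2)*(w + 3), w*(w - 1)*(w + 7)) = 1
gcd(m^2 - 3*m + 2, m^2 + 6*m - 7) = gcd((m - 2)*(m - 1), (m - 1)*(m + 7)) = m - 1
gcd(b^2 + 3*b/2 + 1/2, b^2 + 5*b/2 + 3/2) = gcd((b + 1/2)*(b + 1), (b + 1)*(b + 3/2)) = b + 1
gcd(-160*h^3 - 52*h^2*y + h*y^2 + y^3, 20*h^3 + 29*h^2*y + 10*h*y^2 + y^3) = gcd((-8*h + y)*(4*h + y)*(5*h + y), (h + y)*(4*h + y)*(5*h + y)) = 20*h^2 + 9*h*y + y^2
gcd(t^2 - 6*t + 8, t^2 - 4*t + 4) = t - 2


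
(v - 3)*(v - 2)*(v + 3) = v^3 - 2*v^2 - 9*v + 18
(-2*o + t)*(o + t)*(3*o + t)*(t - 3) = -6*o^3*t + 18*o^3 - 5*o^2*t^2 + 15*o^2*t + 2*o*t^3 - 6*o*t^2 + t^4 - 3*t^3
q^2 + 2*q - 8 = (q - 2)*(q + 4)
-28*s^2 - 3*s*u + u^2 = (-7*s + u)*(4*s + u)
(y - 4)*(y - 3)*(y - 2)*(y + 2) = y^4 - 7*y^3 + 8*y^2 + 28*y - 48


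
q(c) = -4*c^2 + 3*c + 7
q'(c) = 3 - 8*c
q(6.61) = -147.94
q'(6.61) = -49.88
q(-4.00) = -69.00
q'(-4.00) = 35.00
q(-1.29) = -3.53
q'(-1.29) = 13.32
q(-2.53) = -26.19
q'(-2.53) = 23.24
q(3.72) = -37.19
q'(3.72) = -26.76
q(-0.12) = 6.58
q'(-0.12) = 3.96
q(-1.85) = -12.24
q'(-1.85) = 17.80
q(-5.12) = -113.22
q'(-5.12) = 43.96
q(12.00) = -533.00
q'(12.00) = -93.00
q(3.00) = -20.00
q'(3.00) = -21.00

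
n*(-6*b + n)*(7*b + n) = -42*b^2*n + b*n^2 + n^3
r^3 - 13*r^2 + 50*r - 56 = (r - 7)*(r - 4)*(r - 2)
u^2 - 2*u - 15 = (u - 5)*(u + 3)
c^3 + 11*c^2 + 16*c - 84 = (c - 2)*(c + 6)*(c + 7)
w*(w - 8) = w^2 - 8*w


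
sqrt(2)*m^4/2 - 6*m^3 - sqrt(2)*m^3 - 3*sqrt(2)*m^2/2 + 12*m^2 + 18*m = m*(m - 3)*(m - 6*sqrt(2))*(sqrt(2)*m/2 + sqrt(2)/2)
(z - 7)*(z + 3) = z^2 - 4*z - 21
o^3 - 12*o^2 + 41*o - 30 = (o - 6)*(o - 5)*(o - 1)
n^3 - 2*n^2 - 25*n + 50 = (n - 5)*(n - 2)*(n + 5)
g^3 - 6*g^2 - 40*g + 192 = (g - 8)*(g - 4)*(g + 6)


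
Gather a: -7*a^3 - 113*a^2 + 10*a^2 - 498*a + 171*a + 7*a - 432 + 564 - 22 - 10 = -7*a^3 - 103*a^2 - 320*a + 100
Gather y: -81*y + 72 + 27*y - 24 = 48 - 54*y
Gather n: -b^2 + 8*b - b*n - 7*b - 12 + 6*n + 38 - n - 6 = -b^2 + b + n*(5 - b) + 20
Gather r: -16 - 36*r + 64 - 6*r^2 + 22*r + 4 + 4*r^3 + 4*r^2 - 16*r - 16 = 4*r^3 - 2*r^2 - 30*r + 36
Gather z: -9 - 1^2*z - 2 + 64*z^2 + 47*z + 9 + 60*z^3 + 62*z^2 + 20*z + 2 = 60*z^3 + 126*z^2 + 66*z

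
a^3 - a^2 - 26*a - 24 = (a - 6)*(a + 1)*(a + 4)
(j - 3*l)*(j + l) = j^2 - 2*j*l - 3*l^2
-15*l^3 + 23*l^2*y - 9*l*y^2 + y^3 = (-5*l + y)*(-3*l + y)*(-l + y)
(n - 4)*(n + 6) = n^2 + 2*n - 24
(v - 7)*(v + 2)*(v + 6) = v^3 + v^2 - 44*v - 84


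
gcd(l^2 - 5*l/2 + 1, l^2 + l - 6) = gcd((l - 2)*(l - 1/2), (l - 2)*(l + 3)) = l - 2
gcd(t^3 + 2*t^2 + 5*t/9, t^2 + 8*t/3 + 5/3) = t + 5/3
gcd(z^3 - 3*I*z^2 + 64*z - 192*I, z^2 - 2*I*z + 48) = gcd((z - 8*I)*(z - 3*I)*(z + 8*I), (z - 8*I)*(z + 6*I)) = z - 8*I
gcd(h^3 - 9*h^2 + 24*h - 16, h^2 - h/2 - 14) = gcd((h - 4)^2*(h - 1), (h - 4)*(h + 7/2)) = h - 4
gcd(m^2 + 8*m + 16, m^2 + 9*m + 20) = m + 4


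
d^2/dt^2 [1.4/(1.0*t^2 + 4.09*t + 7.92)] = (-2.8*t^2 - 11.452*t + 1.4*(2.0*t + 4.09)*(4.0*t + 8.18) - 22.176)/(1.0*t^2 + 4.09*t + 7.92)^3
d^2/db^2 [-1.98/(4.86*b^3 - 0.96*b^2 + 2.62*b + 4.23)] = ((57.7368*b - 3.8016)*(4.86*b^3 - 0.96*b^2 + 2.62*b + 4.23) - 1.98*(14.58*b^2 - 1.92*b + 2.62)*(29.16*b^2 - 3.84*b + 5.24))/(4.86*b^3 - 0.96*b^2 + 2.62*b + 4.23)^3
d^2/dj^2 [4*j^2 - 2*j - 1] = 8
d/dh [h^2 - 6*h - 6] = 2*h - 6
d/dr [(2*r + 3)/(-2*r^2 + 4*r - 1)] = 2*(2*r^2 + 6*r - 7)/(4*r^4 - 16*r^3 + 20*r^2 - 8*r + 1)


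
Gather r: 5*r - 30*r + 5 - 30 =-25*r - 25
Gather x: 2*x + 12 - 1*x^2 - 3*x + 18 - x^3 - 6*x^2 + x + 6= -x^3 - 7*x^2 + 36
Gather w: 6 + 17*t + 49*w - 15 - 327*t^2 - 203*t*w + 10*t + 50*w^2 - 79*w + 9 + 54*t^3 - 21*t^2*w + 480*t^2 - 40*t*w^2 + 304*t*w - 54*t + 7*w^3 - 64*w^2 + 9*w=54*t^3 + 153*t^2 - 27*t + 7*w^3 + w^2*(-40*t - 14) + w*(-21*t^2 + 101*t - 21)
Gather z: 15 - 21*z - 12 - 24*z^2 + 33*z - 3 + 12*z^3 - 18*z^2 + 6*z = 12*z^3 - 42*z^2 + 18*z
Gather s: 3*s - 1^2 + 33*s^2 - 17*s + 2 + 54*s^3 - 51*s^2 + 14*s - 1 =54*s^3 - 18*s^2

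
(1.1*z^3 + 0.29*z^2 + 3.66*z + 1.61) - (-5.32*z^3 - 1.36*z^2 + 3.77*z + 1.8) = 6.42*z^3 + 1.65*z^2 - 0.11*z - 0.19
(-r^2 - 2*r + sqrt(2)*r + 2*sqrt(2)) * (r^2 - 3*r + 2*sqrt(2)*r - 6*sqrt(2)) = -r^4 - sqrt(2)*r^3 + r^3 + sqrt(2)*r^2 + 10*r^2 - 4*r + 6*sqrt(2)*r - 24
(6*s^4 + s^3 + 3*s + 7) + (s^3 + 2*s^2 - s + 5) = 6*s^4 + 2*s^3 + 2*s^2 + 2*s + 12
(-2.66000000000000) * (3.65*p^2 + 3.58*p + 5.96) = -9.709*p^2 - 9.5228*p - 15.8536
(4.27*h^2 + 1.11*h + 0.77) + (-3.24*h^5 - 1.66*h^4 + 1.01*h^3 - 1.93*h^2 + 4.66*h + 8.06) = -3.24*h^5 - 1.66*h^4 + 1.01*h^3 + 2.34*h^2 + 5.77*h + 8.83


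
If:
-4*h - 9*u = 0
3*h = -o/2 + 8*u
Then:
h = -9*u/4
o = 59*u/2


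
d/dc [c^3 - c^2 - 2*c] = 3*c^2 - 2*c - 2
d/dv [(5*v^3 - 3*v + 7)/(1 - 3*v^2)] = 3*(-5*v^4 + 2*v^2 + 14*v - 1)/(9*v^4 - 6*v^2 + 1)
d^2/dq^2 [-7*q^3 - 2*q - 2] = -42*q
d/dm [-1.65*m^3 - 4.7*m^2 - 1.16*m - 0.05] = -4.95*m^2 - 9.4*m - 1.16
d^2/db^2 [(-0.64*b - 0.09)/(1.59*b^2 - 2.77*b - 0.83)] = ((0.64*b + 0.09)*(3.18*b - 2.77)*(6.36*b - 5.54) + (6.1056*b - 3.2594)*(-1.59*b^2 + 2.77*b + 0.83))/(-1.59*b^2 + 2.77*b + 0.83)^3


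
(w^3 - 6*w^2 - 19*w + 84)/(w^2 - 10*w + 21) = w + 4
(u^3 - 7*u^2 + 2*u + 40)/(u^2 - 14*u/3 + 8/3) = 3*(u^2 - 3*u - 10)/(3*u - 2)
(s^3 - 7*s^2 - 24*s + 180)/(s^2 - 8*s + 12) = (s^2 - s - 30)/(s - 2)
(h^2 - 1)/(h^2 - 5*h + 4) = (h + 1)/(h - 4)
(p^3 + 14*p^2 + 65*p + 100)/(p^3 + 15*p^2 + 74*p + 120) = (p + 5)/(p + 6)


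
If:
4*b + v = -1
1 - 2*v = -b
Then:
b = -1/3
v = 1/3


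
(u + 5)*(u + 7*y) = u^2 + 7*u*y + 5*u + 35*y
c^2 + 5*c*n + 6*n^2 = (c + 2*n)*(c + 3*n)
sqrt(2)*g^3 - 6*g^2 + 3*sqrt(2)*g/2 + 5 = (g - 5*sqrt(2)/2)*(g - sqrt(2))*(sqrt(2)*g + 1)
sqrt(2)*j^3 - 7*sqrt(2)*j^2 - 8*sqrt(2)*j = j*(j - 8)*(sqrt(2)*j + sqrt(2))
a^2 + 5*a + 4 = (a + 1)*(a + 4)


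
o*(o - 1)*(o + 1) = o^3 - o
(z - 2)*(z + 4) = z^2 + 2*z - 8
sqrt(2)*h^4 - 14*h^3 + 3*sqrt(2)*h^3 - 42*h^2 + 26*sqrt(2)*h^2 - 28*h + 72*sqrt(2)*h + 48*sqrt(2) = (h + 2)*(h - 4*sqrt(2))*(h - 3*sqrt(2))*(sqrt(2)*h + sqrt(2))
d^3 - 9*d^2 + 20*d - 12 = (d - 6)*(d - 2)*(d - 1)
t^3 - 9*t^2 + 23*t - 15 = (t - 5)*(t - 3)*(t - 1)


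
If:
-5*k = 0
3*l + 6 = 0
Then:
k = 0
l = -2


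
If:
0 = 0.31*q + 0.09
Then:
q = -0.29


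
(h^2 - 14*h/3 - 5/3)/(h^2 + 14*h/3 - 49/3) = (3*h^2 - 14*h - 5)/(3*h^2 + 14*h - 49)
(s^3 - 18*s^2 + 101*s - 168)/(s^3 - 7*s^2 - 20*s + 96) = (s - 7)/(s + 4)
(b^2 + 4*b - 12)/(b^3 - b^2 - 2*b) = (b + 6)/(b*(b + 1))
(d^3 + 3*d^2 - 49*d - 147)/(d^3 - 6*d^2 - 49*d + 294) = (d + 3)/(d - 6)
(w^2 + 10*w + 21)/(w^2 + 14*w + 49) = (w + 3)/(w + 7)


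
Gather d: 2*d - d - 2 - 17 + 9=d - 10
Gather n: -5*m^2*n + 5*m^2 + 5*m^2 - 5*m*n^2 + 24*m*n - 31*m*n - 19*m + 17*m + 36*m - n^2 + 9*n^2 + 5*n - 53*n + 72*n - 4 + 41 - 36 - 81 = 10*m^2 + 34*m + n^2*(8 - 5*m) + n*(-5*m^2 - 7*m + 24) - 80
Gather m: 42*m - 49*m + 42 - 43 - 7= -7*m - 8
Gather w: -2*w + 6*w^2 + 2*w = 6*w^2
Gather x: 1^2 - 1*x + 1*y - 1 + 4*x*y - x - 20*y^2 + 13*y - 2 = x*(4*y - 2) - 20*y^2 + 14*y - 2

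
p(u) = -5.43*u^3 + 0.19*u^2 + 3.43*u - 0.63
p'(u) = -16.29*u^2 + 0.38*u + 3.43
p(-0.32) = -1.53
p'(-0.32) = 1.64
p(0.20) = 0.02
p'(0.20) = 2.85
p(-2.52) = 78.83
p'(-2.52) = -100.98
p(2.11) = -43.56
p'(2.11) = -68.29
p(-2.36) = 63.71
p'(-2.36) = -88.20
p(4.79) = -576.61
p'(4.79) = -368.51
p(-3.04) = 143.25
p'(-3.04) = -148.27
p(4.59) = -505.98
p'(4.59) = -338.03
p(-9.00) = 3942.36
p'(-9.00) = -1319.48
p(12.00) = -9315.15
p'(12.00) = -2337.77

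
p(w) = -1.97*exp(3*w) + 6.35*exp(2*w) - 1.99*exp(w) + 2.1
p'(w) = -5.91*exp(3*w) + 12.7*exp(2*w) - 1.99*exp(w)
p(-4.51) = 2.08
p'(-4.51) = -0.02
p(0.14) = 5.21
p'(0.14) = 5.52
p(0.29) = 6.08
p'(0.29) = 5.92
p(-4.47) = 2.08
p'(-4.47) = -0.02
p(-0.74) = 2.38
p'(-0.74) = 1.30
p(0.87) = 6.74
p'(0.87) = -12.76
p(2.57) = -3334.02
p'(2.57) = -11040.42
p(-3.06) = 2.02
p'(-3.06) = -0.07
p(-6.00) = 2.10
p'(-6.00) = 0.00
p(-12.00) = 2.10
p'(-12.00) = 0.00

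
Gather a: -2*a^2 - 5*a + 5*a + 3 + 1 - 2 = 2 - 2*a^2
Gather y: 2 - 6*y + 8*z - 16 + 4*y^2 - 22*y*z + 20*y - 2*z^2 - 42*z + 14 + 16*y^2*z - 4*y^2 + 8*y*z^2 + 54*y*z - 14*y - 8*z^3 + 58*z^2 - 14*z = 16*y^2*z + y*(8*z^2 + 32*z) - 8*z^3 + 56*z^2 - 48*z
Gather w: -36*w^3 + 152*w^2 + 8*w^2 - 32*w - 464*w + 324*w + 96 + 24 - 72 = -36*w^3 + 160*w^2 - 172*w + 48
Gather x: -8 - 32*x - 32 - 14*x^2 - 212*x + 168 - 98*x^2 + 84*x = -112*x^2 - 160*x + 128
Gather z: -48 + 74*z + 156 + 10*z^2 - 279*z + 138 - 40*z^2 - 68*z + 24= -30*z^2 - 273*z + 270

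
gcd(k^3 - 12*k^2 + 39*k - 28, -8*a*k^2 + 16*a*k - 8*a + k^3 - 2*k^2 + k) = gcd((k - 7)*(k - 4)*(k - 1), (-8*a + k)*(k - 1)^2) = k - 1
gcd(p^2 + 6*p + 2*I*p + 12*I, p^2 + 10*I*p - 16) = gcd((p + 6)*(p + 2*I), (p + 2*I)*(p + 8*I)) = p + 2*I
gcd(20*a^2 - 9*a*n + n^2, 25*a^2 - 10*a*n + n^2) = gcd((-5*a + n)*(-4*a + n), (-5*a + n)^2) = 5*a - n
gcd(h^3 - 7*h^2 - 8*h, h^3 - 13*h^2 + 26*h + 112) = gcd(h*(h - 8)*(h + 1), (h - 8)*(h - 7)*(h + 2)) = h - 8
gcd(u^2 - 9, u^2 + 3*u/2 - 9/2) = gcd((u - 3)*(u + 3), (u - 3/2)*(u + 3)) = u + 3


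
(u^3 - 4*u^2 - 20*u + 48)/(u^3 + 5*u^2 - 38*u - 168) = (u - 2)/(u + 7)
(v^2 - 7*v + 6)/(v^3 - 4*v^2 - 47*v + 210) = (v - 1)/(v^2 + 2*v - 35)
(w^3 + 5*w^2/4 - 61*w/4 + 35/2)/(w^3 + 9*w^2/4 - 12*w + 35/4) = (w - 2)/(w - 1)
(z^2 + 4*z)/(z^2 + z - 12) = z/(z - 3)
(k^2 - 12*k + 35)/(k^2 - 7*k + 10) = (k - 7)/(k - 2)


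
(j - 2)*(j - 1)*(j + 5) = j^3 + 2*j^2 - 13*j + 10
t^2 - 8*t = t*(t - 8)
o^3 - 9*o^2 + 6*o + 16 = (o - 8)*(o - 2)*(o + 1)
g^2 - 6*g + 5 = (g - 5)*(g - 1)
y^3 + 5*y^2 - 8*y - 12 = (y - 2)*(y + 1)*(y + 6)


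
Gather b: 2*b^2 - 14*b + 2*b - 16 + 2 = 2*b^2 - 12*b - 14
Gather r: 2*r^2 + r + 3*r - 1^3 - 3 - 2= 2*r^2 + 4*r - 6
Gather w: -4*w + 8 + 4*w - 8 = 0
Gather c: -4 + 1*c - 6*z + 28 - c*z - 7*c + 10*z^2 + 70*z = c*(-z - 6) + 10*z^2 + 64*z + 24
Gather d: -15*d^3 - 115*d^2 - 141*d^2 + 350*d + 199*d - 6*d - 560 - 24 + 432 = -15*d^3 - 256*d^2 + 543*d - 152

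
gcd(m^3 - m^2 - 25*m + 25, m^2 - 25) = m^2 - 25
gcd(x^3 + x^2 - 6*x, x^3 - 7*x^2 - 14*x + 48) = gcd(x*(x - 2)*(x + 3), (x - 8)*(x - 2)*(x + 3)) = x^2 + x - 6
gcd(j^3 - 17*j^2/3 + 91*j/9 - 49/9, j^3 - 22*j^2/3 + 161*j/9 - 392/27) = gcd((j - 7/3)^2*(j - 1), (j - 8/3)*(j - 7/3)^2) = j^2 - 14*j/3 + 49/9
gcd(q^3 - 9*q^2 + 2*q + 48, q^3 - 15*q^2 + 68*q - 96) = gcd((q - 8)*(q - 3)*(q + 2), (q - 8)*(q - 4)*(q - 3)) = q^2 - 11*q + 24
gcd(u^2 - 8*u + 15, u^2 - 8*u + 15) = u^2 - 8*u + 15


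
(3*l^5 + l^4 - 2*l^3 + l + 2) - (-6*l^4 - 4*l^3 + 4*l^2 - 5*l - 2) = 3*l^5 + 7*l^4 + 2*l^3 - 4*l^2 + 6*l + 4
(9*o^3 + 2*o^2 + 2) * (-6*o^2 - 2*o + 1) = -54*o^5 - 30*o^4 + 5*o^3 - 10*o^2 - 4*o + 2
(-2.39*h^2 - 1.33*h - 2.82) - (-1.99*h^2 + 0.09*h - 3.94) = -0.4*h^2 - 1.42*h + 1.12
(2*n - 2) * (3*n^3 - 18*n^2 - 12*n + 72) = 6*n^4 - 42*n^3 + 12*n^2 + 168*n - 144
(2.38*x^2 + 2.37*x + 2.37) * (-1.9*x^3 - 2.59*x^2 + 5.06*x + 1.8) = -4.522*x^5 - 10.6672*x^4 + 1.4015*x^3 + 10.1379*x^2 + 16.2582*x + 4.266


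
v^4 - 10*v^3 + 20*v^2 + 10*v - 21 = (v - 7)*(v - 3)*(v - 1)*(v + 1)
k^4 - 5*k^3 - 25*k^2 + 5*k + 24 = (k - 8)*(k - 1)*(k + 1)*(k + 3)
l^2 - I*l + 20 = (l - 5*I)*(l + 4*I)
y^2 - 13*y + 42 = (y - 7)*(y - 6)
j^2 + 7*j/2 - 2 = (j - 1/2)*(j + 4)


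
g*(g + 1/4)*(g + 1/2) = g^3 + 3*g^2/4 + g/8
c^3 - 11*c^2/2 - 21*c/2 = c*(c - 7)*(c + 3/2)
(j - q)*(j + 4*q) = j^2 + 3*j*q - 4*q^2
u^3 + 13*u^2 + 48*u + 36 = (u + 1)*(u + 6)^2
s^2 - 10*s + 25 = (s - 5)^2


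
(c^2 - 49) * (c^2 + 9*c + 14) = c^4 + 9*c^3 - 35*c^2 - 441*c - 686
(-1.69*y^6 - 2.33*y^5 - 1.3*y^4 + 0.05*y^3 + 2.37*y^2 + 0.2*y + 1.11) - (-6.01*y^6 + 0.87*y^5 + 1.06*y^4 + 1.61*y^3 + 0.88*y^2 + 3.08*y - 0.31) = 4.32*y^6 - 3.2*y^5 - 2.36*y^4 - 1.56*y^3 + 1.49*y^2 - 2.88*y + 1.42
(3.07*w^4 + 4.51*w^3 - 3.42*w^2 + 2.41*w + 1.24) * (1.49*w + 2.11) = 4.5743*w^5 + 13.1976*w^4 + 4.4203*w^3 - 3.6253*w^2 + 6.9327*w + 2.6164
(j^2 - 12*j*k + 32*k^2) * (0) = 0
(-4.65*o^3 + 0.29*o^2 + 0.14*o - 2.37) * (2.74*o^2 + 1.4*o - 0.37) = -12.741*o^5 - 5.7154*o^4 + 2.5101*o^3 - 6.4051*o^2 - 3.3698*o + 0.8769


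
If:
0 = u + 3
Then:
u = -3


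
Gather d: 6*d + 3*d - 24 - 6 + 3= 9*d - 27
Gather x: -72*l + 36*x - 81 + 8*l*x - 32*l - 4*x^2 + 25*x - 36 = -104*l - 4*x^2 + x*(8*l + 61) - 117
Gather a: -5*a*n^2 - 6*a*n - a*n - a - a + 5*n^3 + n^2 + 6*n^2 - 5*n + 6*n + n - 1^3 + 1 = a*(-5*n^2 - 7*n - 2) + 5*n^3 + 7*n^2 + 2*n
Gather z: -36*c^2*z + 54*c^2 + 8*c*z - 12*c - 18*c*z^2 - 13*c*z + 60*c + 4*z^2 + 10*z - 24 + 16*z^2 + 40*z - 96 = 54*c^2 + 48*c + z^2*(20 - 18*c) + z*(-36*c^2 - 5*c + 50) - 120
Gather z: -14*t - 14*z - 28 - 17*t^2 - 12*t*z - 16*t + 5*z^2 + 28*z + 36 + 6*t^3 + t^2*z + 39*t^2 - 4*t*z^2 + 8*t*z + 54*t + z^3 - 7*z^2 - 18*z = 6*t^3 + 22*t^2 + 24*t + z^3 + z^2*(-4*t - 2) + z*(t^2 - 4*t - 4) + 8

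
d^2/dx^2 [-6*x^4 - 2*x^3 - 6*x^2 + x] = -72*x^2 - 12*x - 12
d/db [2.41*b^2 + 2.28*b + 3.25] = 4.82*b + 2.28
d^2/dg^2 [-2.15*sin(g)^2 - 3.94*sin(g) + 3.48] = 3.94*sin(g) - 4.3*cos(2*g)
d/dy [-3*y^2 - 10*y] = -6*y - 10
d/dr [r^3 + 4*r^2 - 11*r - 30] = 3*r^2 + 8*r - 11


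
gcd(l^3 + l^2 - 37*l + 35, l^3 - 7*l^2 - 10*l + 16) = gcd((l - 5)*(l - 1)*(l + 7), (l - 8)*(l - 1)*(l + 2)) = l - 1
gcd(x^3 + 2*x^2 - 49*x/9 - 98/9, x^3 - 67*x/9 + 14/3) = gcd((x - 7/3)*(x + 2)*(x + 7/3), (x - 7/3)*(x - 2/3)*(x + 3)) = x - 7/3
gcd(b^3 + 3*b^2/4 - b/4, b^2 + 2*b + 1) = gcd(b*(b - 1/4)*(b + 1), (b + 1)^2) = b + 1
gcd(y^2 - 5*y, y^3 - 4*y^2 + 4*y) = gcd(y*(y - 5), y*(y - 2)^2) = y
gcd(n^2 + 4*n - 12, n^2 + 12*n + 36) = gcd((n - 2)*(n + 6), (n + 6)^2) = n + 6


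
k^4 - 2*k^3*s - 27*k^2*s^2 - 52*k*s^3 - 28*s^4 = (k - 7*s)*(k + s)*(k + 2*s)^2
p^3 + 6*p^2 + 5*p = p*(p + 1)*(p + 5)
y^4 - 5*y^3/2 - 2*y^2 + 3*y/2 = y*(y - 3)*(y - 1/2)*(y + 1)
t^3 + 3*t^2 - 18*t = t*(t - 3)*(t + 6)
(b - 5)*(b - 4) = b^2 - 9*b + 20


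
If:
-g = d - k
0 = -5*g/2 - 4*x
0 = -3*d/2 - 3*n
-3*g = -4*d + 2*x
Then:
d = -7*x/10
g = -8*x/5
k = -23*x/10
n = 7*x/20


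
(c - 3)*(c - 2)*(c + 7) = c^3 + 2*c^2 - 29*c + 42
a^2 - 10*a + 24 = (a - 6)*(a - 4)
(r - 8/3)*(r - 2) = r^2 - 14*r/3 + 16/3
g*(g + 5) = g^2 + 5*g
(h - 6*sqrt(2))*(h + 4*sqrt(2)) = h^2 - 2*sqrt(2)*h - 48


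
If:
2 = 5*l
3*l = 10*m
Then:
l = 2/5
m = 3/25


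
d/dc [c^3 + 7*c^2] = c*(3*c + 14)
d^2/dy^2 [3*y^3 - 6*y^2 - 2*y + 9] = 18*y - 12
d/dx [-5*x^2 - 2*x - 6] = -10*x - 2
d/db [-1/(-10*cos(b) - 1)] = 10*sin(b)/(10*cos(b) + 1)^2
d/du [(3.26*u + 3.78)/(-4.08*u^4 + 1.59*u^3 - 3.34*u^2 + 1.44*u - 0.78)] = (39.9024*u^4 + 51.3228*u^3 - 7.1422*u^2 + 25.2504*u - 7.986)/(16.6464*u^8 - 12.9744*u^7 + 29.7825*u^6 - 22.3716*u^5 + 22.0996*u^4 - 12.0996*u^3 + 7.284*u^2 - 2.2464*u + 0.6084)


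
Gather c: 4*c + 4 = 4*c + 4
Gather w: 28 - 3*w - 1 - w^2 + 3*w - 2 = 25 - w^2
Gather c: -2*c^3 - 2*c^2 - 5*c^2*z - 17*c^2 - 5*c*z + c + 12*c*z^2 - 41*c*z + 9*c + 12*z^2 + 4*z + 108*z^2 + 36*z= -2*c^3 + c^2*(-5*z - 19) + c*(12*z^2 - 46*z + 10) + 120*z^2 + 40*z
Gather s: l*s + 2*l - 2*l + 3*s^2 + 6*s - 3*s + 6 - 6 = 3*s^2 + s*(l + 3)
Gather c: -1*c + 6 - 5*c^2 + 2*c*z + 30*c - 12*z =-5*c^2 + c*(2*z + 29) - 12*z + 6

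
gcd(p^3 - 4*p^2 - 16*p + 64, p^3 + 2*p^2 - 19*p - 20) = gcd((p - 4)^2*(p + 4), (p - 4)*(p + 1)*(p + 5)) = p - 4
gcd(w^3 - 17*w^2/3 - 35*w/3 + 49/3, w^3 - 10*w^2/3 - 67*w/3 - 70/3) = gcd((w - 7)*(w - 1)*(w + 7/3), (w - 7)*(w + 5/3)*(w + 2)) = w - 7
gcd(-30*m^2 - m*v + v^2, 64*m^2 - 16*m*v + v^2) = 1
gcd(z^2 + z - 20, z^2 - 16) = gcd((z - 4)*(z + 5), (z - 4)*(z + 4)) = z - 4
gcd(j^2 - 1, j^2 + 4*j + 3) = j + 1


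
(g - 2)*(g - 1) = g^2 - 3*g + 2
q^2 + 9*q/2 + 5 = (q + 2)*(q + 5/2)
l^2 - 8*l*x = l*(l - 8*x)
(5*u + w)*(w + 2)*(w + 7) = 5*u*w^2 + 45*u*w + 70*u + w^3 + 9*w^2 + 14*w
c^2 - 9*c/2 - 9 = (c - 6)*(c + 3/2)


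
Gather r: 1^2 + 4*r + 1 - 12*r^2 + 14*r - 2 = -12*r^2 + 18*r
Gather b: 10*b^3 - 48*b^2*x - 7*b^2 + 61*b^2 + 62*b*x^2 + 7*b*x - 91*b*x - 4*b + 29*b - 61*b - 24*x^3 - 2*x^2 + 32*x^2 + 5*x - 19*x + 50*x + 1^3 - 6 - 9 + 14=10*b^3 + b^2*(54 - 48*x) + b*(62*x^2 - 84*x - 36) - 24*x^3 + 30*x^2 + 36*x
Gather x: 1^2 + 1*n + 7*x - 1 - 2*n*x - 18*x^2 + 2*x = n - 18*x^2 + x*(9 - 2*n)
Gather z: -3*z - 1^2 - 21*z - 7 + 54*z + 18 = 30*z + 10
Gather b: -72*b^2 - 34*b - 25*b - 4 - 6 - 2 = -72*b^2 - 59*b - 12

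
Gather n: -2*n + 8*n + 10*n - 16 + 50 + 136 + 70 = 16*n + 240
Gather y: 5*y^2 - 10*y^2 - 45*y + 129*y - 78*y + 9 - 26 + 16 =-5*y^2 + 6*y - 1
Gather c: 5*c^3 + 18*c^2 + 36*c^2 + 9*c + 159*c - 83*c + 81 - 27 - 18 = 5*c^3 + 54*c^2 + 85*c + 36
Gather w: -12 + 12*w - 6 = 12*w - 18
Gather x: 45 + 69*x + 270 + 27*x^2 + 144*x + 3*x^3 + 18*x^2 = 3*x^3 + 45*x^2 + 213*x + 315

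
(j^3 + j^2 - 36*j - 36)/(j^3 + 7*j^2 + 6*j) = (j - 6)/j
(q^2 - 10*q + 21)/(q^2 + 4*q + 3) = (q^2 - 10*q + 21)/(q^2 + 4*q + 3)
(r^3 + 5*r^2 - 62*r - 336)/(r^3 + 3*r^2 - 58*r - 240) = (r + 7)/(r + 5)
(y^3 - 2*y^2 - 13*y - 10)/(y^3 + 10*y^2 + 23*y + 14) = (y - 5)/(y + 7)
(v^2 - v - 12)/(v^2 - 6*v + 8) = (v + 3)/(v - 2)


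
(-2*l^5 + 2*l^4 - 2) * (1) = -2*l^5 + 2*l^4 - 2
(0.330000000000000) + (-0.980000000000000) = -0.650000000000000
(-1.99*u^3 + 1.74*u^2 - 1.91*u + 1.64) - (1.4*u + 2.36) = -1.99*u^3 + 1.74*u^2 - 3.31*u - 0.72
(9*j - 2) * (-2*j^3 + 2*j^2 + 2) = -18*j^4 + 22*j^3 - 4*j^2 + 18*j - 4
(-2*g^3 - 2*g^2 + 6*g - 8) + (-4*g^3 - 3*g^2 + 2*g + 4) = -6*g^3 - 5*g^2 + 8*g - 4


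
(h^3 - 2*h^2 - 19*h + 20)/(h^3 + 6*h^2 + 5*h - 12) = (h - 5)/(h + 3)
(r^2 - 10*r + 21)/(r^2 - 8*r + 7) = (r - 3)/(r - 1)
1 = 1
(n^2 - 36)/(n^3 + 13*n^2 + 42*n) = (n - 6)/(n*(n + 7))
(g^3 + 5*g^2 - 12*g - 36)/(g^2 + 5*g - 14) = (g^3 + 5*g^2 - 12*g - 36)/(g^2 + 5*g - 14)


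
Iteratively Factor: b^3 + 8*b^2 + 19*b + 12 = (b + 3)*(b^2 + 5*b + 4) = (b + 1)*(b + 3)*(b + 4)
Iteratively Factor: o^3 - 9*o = (o)*(o^2 - 9) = o*(o + 3)*(o - 3)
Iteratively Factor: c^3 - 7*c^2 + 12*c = (c)*(c^2 - 7*c + 12) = c*(c - 4)*(c - 3)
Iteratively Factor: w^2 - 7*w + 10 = (w - 5)*(w - 2)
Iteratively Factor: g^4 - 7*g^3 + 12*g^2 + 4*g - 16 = (g - 2)*(g^3 - 5*g^2 + 2*g + 8) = (g - 4)*(g - 2)*(g^2 - g - 2) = (g - 4)*(g - 2)^2*(g + 1)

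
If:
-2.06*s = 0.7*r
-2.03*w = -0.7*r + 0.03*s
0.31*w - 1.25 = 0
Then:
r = 11.53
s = -3.92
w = 4.03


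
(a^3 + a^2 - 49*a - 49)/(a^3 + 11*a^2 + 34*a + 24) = (a^2 - 49)/(a^2 + 10*a + 24)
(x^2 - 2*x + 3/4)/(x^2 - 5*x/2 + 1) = (x - 3/2)/(x - 2)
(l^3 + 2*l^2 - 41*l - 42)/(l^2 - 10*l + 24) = (l^2 + 8*l + 7)/(l - 4)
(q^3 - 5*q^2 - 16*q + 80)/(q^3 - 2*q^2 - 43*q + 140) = (q + 4)/(q + 7)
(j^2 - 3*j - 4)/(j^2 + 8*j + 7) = (j - 4)/(j + 7)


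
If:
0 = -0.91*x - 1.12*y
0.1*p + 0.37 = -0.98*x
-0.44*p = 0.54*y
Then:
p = -0.34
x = -0.34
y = 0.28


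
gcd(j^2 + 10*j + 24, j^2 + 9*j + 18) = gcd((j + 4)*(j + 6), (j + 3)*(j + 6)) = j + 6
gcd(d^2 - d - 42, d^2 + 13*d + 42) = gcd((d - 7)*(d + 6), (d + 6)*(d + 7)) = d + 6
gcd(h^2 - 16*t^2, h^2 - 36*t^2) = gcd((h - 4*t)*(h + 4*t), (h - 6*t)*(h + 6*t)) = 1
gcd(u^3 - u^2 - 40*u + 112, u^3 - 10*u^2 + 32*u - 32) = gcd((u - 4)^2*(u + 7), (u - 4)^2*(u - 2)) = u^2 - 8*u + 16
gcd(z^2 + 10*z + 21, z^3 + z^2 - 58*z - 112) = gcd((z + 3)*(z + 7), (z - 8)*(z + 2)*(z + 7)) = z + 7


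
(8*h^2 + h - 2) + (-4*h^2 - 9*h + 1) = 4*h^2 - 8*h - 1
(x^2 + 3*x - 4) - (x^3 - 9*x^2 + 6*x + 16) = -x^3 + 10*x^2 - 3*x - 20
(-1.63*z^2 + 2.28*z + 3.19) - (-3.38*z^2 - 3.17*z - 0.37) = 1.75*z^2 + 5.45*z + 3.56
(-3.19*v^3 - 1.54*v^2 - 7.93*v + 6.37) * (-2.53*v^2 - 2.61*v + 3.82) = 8.0707*v^5 + 12.2221*v^4 + 11.8965*v^3 - 1.3016*v^2 - 46.9183*v + 24.3334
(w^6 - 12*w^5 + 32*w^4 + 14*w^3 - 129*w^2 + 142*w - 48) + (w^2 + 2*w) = w^6 - 12*w^5 + 32*w^4 + 14*w^3 - 128*w^2 + 144*w - 48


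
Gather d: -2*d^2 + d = -2*d^2 + d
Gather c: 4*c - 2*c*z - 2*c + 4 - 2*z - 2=c*(2 - 2*z) - 2*z + 2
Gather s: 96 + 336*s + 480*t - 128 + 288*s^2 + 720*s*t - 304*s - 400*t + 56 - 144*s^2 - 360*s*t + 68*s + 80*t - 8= 144*s^2 + s*(360*t + 100) + 160*t + 16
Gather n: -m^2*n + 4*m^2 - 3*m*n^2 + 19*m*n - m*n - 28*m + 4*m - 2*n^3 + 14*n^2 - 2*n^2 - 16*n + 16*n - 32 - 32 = 4*m^2 - 24*m - 2*n^3 + n^2*(12 - 3*m) + n*(-m^2 + 18*m) - 64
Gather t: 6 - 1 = 5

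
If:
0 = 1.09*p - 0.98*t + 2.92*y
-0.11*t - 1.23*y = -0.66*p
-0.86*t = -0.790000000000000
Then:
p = 0.43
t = 0.92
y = 0.15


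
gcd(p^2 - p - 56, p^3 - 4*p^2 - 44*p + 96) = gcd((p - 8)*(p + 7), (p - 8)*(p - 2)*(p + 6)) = p - 8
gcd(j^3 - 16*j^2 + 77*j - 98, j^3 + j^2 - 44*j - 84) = j - 7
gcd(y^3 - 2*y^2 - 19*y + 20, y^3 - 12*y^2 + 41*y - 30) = y^2 - 6*y + 5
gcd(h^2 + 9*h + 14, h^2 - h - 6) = h + 2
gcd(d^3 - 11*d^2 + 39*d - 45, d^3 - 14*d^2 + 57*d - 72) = d^2 - 6*d + 9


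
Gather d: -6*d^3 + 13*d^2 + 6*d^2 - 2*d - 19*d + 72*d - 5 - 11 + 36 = -6*d^3 + 19*d^2 + 51*d + 20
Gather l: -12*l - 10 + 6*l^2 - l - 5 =6*l^2 - 13*l - 15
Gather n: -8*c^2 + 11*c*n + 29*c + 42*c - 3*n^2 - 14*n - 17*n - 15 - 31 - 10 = -8*c^2 + 71*c - 3*n^2 + n*(11*c - 31) - 56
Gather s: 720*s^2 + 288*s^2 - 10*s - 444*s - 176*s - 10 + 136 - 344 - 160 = 1008*s^2 - 630*s - 378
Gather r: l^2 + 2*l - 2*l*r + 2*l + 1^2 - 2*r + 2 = l^2 + 4*l + r*(-2*l - 2) + 3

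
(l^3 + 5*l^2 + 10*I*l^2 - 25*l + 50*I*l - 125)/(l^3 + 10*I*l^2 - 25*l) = (l + 5)/l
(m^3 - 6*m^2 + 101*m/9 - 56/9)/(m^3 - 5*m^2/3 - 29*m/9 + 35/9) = (3*m - 8)/(3*m + 5)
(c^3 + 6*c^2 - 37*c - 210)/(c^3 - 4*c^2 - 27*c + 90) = (c + 7)/(c - 3)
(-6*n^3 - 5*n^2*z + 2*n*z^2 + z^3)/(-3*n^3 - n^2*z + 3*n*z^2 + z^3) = (-2*n + z)/(-n + z)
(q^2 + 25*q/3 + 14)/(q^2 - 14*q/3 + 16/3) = (3*q^2 + 25*q + 42)/(3*q^2 - 14*q + 16)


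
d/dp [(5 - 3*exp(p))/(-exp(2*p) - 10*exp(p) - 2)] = (-3*exp(2*p) + 10*exp(p) + 56)*exp(p)/(exp(4*p) + 20*exp(3*p) + 104*exp(2*p) + 40*exp(p) + 4)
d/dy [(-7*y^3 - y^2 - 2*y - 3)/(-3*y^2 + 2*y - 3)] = (21*y^4 - 28*y^3 + 55*y^2 - 12*y + 12)/(9*y^4 - 12*y^3 + 22*y^2 - 12*y + 9)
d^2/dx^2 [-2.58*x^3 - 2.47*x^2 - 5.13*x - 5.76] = -15.48*x - 4.94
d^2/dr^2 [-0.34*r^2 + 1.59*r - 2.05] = -0.680000000000000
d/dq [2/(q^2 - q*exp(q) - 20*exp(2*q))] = 2*(q*exp(q) - 2*q + 40*exp(2*q) + exp(q))/(-q^2 + q*exp(q) + 20*exp(2*q))^2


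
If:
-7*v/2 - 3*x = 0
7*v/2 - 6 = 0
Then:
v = 12/7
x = -2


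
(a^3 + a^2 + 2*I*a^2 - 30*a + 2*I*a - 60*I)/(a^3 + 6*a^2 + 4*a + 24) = (a - 5)/(a - 2*I)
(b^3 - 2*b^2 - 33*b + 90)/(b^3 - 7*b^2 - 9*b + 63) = (b^2 + b - 30)/(b^2 - 4*b - 21)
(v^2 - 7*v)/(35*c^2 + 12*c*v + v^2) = v*(v - 7)/(35*c^2 + 12*c*v + v^2)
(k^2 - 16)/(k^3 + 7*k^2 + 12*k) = (k - 4)/(k*(k + 3))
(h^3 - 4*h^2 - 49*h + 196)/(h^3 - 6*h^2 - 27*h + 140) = (h + 7)/(h + 5)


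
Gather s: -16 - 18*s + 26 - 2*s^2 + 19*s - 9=-2*s^2 + s + 1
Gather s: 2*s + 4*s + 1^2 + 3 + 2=6*s + 6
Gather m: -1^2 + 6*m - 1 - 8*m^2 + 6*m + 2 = -8*m^2 + 12*m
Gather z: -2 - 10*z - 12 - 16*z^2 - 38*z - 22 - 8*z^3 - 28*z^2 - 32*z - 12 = -8*z^3 - 44*z^2 - 80*z - 48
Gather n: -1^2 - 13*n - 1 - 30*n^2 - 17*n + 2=-30*n^2 - 30*n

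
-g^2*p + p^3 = p*(-g + p)*(g + p)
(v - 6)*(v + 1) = v^2 - 5*v - 6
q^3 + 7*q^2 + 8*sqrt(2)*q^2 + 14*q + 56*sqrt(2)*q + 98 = (q + 7)*(q + sqrt(2))*(q + 7*sqrt(2))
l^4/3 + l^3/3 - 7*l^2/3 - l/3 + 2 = (l/3 + 1/3)*(l - 2)*(l - 1)*(l + 3)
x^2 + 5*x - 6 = (x - 1)*(x + 6)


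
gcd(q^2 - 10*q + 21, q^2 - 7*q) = q - 7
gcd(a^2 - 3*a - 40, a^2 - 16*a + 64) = a - 8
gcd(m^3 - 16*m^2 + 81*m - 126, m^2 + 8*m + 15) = 1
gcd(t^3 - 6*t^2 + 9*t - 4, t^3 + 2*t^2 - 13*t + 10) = t - 1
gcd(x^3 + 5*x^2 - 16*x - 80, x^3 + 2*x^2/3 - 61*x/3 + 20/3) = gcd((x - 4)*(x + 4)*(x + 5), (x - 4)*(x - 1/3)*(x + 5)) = x^2 + x - 20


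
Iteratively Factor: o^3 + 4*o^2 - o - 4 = (o + 1)*(o^2 + 3*o - 4) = (o + 1)*(o + 4)*(o - 1)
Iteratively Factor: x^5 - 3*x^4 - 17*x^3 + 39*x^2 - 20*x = (x - 1)*(x^4 - 2*x^3 - 19*x^2 + 20*x) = x*(x - 1)*(x^3 - 2*x^2 - 19*x + 20) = x*(x - 1)^2*(x^2 - x - 20) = x*(x - 1)^2*(x + 4)*(x - 5)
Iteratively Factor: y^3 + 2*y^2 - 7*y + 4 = (y + 4)*(y^2 - 2*y + 1) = (y - 1)*(y + 4)*(y - 1)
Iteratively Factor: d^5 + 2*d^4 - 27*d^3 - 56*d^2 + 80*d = (d)*(d^4 + 2*d^3 - 27*d^2 - 56*d + 80) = d*(d - 5)*(d^3 + 7*d^2 + 8*d - 16) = d*(d - 5)*(d + 4)*(d^2 + 3*d - 4) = d*(d - 5)*(d - 1)*(d + 4)*(d + 4)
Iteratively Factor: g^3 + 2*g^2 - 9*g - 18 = (g + 3)*(g^2 - g - 6) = (g + 2)*(g + 3)*(g - 3)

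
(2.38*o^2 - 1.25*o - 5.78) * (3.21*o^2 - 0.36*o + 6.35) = 7.6398*o^4 - 4.8693*o^3 - 2.9908*o^2 - 5.8567*o - 36.703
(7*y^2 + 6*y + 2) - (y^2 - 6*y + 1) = 6*y^2 + 12*y + 1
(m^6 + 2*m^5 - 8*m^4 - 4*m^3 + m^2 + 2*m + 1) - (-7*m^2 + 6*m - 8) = m^6 + 2*m^5 - 8*m^4 - 4*m^3 + 8*m^2 - 4*m + 9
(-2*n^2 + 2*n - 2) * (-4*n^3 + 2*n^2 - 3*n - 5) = 8*n^5 - 12*n^4 + 18*n^3 - 4*n + 10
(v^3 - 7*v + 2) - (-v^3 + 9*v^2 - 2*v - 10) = 2*v^3 - 9*v^2 - 5*v + 12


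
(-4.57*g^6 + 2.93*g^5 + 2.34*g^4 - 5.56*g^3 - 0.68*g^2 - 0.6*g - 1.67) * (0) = 0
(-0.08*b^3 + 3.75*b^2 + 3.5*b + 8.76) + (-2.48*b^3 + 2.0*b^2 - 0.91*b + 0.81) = -2.56*b^3 + 5.75*b^2 + 2.59*b + 9.57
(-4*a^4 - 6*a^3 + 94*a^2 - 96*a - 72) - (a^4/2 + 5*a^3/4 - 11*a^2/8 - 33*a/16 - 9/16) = -9*a^4/2 - 29*a^3/4 + 763*a^2/8 - 1503*a/16 - 1143/16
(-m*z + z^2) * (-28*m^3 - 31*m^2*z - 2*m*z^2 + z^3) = 28*m^4*z + 3*m^3*z^2 - 29*m^2*z^3 - 3*m*z^4 + z^5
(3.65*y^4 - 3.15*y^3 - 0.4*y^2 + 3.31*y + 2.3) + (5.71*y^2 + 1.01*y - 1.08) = 3.65*y^4 - 3.15*y^3 + 5.31*y^2 + 4.32*y + 1.22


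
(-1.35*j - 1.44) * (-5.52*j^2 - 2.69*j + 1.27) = 7.452*j^3 + 11.5803*j^2 + 2.1591*j - 1.8288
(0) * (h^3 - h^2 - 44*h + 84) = 0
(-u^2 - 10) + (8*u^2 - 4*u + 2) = 7*u^2 - 4*u - 8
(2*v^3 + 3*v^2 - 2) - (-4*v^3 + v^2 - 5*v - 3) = 6*v^3 + 2*v^2 + 5*v + 1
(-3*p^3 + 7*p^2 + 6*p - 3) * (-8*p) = 24*p^4 - 56*p^3 - 48*p^2 + 24*p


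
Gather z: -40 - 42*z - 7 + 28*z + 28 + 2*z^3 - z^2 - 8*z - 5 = 2*z^3 - z^2 - 22*z - 24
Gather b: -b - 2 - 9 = -b - 11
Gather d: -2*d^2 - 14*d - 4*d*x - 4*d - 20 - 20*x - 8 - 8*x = -2*d^2 + d*(-4*x - 18) - 28*x - 28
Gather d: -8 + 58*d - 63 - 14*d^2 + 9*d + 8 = -14*d^2 + 67*d - 63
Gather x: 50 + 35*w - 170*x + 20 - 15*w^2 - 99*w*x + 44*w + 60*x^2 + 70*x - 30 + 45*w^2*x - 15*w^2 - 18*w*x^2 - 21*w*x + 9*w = -30*w^2 + 88*w + x^2*(60 - 18*w) + x*(45*w^2 - 120*w - 100) + 40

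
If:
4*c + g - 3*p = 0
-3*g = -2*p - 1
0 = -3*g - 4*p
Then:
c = -13/72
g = 2/9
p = -1/6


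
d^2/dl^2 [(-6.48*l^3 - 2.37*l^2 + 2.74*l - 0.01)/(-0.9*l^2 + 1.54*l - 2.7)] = (-1.4210854715202e-14*l^4 + 1.37397600000002*l^3 - 196.16904*l^2 + 323.30124*l + 11.767592)/(0.729*l^6 - 3.7422*l^5 + 12.96432*l^4 - 26.105464*l^3 + 38.89296*l^2 - 33.6798*l + 19.683)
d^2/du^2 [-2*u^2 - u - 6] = -4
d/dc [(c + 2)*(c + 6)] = 2*c + 8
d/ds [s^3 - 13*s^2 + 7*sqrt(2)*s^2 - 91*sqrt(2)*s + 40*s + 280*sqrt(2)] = 3*s^2 - 26*s + 14*sqrt(2)*s - 91*sqrt(2) + 40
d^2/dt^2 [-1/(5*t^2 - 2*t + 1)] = 2*(25*t^2 - 10*t - 4*(5*t - 1)^2 + 5)/(5*t^2 - 2*t + 1)^3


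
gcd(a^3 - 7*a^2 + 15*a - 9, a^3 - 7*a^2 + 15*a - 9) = a^3 - 7*a^2 + 15*a - 9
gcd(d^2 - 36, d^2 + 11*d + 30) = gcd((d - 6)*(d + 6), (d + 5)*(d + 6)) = d + 6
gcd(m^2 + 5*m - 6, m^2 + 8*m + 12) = m + 6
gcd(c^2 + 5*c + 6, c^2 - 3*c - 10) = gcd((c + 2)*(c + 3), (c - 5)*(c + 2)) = c + 2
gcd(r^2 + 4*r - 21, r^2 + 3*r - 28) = r + 7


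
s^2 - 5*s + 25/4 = (s - 5/2)^2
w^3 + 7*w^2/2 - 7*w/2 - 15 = (w - 2)*(w + 5/2)*(w + 3)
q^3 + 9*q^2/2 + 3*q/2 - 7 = (q - 1)*(q + 2)*(q + 7/2)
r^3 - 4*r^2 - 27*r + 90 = (r - 6)*(r - 3)*(r + 5)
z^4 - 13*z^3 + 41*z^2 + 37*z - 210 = (z - 7)*(z - 5)*(z - 3)*(z + 2)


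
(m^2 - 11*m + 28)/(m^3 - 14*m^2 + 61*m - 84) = 1/(m - 3)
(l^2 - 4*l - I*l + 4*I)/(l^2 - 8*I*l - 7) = (l - 4)/(l - 7*I)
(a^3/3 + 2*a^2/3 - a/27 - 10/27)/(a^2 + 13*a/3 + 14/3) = (9*a^3 + 18*a^2 - a - 10)/(9*(3*a^2 + 13*a + 14))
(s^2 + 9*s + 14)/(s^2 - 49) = (s + 2)/(s - 7)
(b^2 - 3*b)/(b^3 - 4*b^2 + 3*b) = 1/(b - 1)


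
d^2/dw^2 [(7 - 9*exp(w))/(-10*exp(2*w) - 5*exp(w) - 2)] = (900*exp(4*w) - 3250*exp(3*w) - 2130*exp(2*w) + 295*exp(w) + 106)*exp(w)/(1000*exp(6*w) + 1500*exp(5*w) + 1350*exp(4*w) + 725*exp(3*w) + 270*exp(2*w) + 60*exp(w) + 8)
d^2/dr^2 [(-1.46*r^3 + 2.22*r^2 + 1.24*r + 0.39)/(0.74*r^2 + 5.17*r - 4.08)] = (8.88178419700125e-16*r^5 + 7.105427357601e-15*r^4 - 102.492956*r^3 + 226.277064*r^2 - 114.407244*r + 149.425662)/(0.405224*r^6 + 8.493276*r^5 + 52.635534*r^4 + 44.532829*r^3 - 290.206728*r^2 + 258.185664*r - 67.917312)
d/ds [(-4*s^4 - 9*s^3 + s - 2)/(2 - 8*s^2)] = (32*s^5 + 36*s^4 - 16*s^3 - 23*s^2 - 16*s + 1)/(2*(16*s^4 - 8*s^2 + 1))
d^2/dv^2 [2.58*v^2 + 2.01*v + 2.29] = 5.16000000000000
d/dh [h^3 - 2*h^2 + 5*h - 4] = 3*h^2 - 4*h + 5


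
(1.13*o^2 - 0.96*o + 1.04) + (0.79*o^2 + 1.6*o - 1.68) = 1.92*o^2 + 0.64*o - 0.64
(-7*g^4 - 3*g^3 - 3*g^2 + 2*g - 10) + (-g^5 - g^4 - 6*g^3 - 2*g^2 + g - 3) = -g^5 - 8*g^4 - 9*g^3 - 5*g^2 + 3*g - 13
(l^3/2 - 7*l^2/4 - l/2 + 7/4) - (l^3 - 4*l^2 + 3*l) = -l^3/2 + 9*l^2/4 - 7*l/2 + 7/4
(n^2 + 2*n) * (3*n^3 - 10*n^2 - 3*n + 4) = 3*n^5 - 4*n^4 - 23*n^3 - 2*n^2 + 8*n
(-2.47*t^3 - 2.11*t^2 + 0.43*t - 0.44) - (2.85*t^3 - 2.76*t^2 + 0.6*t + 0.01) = -5.32*t^3 + 0.65*t^2 - 0.17*t - 0.45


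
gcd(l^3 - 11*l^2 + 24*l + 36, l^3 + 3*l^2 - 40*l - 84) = l - 6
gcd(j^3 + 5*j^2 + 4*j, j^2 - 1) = j + 1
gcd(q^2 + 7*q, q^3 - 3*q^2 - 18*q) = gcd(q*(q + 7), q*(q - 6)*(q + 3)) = q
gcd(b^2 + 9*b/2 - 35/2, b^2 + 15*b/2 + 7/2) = b + 7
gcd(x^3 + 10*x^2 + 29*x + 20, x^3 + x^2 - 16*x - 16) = x^2 + 5*x + 4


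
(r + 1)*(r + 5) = r^2 + 6*r + 5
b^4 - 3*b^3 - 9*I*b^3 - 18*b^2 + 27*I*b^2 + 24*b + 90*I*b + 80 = (b - 5)*(b + 2)*(b - 8*I)*(b - I)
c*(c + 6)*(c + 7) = c^3 + 13*c^2 + 42*c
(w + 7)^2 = w^2 + 14*w + 49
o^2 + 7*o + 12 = (o + 3)*(o + 4)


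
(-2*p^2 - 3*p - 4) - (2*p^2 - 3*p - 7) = 3 - 4*p^2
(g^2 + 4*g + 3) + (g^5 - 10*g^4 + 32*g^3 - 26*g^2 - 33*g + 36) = g^5 - 10*g^4 + 32*g^3 - 25*g^2 - 29*g + 39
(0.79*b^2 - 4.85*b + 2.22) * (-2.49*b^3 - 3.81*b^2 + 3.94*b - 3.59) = -1.9671*b^5 + 9.0666*b^4 + 16.0633*b^3 - 30.4033*b^2 + 26.1583*b - 7.9698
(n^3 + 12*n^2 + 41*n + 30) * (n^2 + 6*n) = n^5 + 18*n^4 + 113*n^3 + 276*n^2 + 180*n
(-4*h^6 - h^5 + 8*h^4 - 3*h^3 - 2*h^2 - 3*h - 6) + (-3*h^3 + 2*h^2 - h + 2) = -4*h^6 - h^5 + 8*h^4 - 6*h^3 - 4*h - 4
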